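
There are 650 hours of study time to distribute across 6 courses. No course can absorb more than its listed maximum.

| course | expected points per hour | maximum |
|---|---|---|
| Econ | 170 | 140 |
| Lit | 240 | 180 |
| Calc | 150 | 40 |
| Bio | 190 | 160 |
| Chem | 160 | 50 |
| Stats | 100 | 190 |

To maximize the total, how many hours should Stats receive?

Order the courses by expected points per hour: Lit 240 > Bio 190 > Econ 170 > Chem 160 > Calc 150 > Stats 100.
Give Lit 180 to hit its cap of 180 ; 470 left.
Give Bio 160 to hit its cap of 160 ; 310 left.
Econ: +140 to 140 (cap) ; 170 left.
Chem takes 50 to reach its cap of 50 ; 120 left.
Give Calc 40 to hit its cap of 40 ; 80 left.
Stats has room for 190 but only 80 remain, so it gets 80.

80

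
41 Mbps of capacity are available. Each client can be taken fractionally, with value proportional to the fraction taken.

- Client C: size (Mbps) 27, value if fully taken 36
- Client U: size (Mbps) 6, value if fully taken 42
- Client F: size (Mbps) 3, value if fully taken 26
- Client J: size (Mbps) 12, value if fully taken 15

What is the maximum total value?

110.25

Rank by value-to-size ratio: Client F 26/3≈8.67, Client U 42/6≈7, Client C 36/27≈1.33, Client J 15/12≈1.25.
Client F: take in full, 3 Mbps for value 26 → 38 left.
Take all of Client U (6 Mbps, value 42) → 32 Mbps left.
All 27 Mbps of Client C fit (value 36) → 5 remain.
Fill the last 5 Mbps with part of Client J: 5/12 of it earns 6.25.
Total value = 110.25.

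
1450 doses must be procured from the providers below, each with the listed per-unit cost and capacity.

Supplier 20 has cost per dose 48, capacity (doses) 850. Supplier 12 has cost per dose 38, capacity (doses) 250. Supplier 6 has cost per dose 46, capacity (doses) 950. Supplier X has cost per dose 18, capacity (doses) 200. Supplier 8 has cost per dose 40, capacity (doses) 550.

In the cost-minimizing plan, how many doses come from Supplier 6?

450

Fill from the cheapest provider first.
Take 200 from Supplier X at 18 — need 1250 more.
Supplier 12 at 38: take all 250 doses — 1000 still needed.
Supplier 8 (40): use full 550 — 450 doses to go.
Take 450 from Supplier 6 at 46 to finish.
Supplier 20: unused.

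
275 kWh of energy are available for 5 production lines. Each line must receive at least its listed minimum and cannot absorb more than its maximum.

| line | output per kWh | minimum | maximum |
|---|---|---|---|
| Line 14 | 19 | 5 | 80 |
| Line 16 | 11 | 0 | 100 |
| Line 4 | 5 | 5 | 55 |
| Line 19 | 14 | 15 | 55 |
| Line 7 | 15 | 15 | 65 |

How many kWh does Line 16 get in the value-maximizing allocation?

70

Meeting every minimum uses 5+0+5+15+15 = 40 kWh, leaving 235.
Rank by output per kWh: Line 14 19 > Line 7 15 > Line 19 14 > Line 16 11 > Line 4 5.
Give Line 14 75 more to hit its cap of 80 ; 160 left.
Line 7: +50 to 65 (cap) ; 110 left.
Give Line 19 40 more to hit its cap of 55 ; 70 left.
Line 16 has room for 100 more but only 70 remain, so it gets 70.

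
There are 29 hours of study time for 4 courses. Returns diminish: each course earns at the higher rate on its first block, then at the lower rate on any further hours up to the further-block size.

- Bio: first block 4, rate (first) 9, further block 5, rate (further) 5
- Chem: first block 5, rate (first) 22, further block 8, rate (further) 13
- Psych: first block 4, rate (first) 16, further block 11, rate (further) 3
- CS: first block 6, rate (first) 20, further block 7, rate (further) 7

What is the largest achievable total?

448

Treat each block as its own option and order by rate: Chem/first 22 > CS/first 20 > Psych/first 16 > Chem/second 13 > Bio/first 9 > CS/second 7 > Bio/second 5 > Psych/second 3.
Chem/first (22): +5 — 24 left.
CS/first (20): +6 — 18 left.
Psych first at 16: fill all 4 — 14 left.
Fill Chem second block (8 at 13) — 6 left.
Bio/first (9): +4 — 2 left.
CS second at 7: only 2 left, fill 2.
Total = 22×5 + 20×6 + 16×4 + 13×8 + 9×4 + 7×2 = 448.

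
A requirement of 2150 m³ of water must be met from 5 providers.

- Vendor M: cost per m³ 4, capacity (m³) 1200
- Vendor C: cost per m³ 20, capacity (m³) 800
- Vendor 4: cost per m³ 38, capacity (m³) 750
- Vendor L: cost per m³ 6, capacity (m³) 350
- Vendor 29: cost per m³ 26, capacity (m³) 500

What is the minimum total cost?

Cheapest first:
Vendor M at 4: take all 1200 m³ ; 950 still needed.
Vendor L at 6: take all 350 m³ ; 600 still needed.
Vendor C (20): take the remaining 600 ; done.
Vendor 29, Vendor 4: unused.
Cost = 1200×4 + 350×6 + 600×20 = 18900.

18900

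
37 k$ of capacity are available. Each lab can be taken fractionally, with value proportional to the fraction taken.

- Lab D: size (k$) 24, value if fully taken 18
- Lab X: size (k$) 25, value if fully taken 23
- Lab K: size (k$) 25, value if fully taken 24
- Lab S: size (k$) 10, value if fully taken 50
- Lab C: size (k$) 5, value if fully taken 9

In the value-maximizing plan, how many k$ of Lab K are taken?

Rank by value-to-size ratio: Lab S 50/10≈5, Lab C 9/5≈1.8, Lab K 24/25≈0.96, Lab X 23/25≈0.92, Lab D 18/24≈0.75.
All 10 k$ of Lab S fit (value 50) ; 27 remain.
Lab C: take in full, 5 k$ for value 9 ; 22 left.
Only 22 k$ remain; take 22/25 of Lab K for value 24×22/25 = 21.12.

22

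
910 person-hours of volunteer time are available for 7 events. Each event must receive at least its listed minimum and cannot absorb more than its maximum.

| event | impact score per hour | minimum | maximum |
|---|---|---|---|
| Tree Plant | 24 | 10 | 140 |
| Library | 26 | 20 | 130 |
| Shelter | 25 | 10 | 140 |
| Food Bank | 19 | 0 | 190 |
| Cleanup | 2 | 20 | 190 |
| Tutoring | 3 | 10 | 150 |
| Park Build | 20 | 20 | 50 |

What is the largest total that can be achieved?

Meeting every minimum uses 10+20+10+0+20+10+20 = 90 person-hours, leaving 820.
Order the events by impact score per hour: Library 26 > Shelter 25 > Tree Plant 24 > Park Build 20 > Food Bank 19 > Tutoring 3 > Cleanup 2.
Give Library 110 more to hit its cap of 130 — 710 left.
Shelter: +130 to 140 (cap) — 580 left.
Tree Plant: +130 to 140 (cap) — 450 left.
Park Build: +30 to 50 (cap) — 420 left.
Food Bank takes 190 more to reach its cap of 190 — 230 left.
Tutoring: +140 to 150 (cap) — 90 left.
Only 90 left; Cleanup takes them to reach 110.
Total = 24×140 + 26×130 + 25×140 + 19×190 + 2×110 + 3×150 + 20×50 = 15520.

15520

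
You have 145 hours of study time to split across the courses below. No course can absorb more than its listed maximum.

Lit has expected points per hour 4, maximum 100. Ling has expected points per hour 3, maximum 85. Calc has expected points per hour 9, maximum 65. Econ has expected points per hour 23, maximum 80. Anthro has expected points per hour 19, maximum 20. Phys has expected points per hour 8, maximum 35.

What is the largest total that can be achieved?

2625

Highest expected points per hour first: Econ 23 > Anthro 19 > Calc 9 > Phys 8 > Lit 4 > Ling 3.
Econ takes 80 to reach its cap of 80 — 65 left.
Give Anthro 20 to hit its cap of 20 — 45 left.
Calc: +45 (room for 65) → 45. Pool exhausted.
Total = 9×45 + 23×80 + 19×20 = 2625.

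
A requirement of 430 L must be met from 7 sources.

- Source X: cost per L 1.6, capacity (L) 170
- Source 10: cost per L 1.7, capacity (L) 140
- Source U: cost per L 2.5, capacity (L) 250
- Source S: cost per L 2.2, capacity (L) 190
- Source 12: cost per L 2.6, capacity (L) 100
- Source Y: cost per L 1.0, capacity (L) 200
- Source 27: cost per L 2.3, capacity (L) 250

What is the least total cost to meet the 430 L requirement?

Cheapest first:
Source Y at 1.0: take all 200 L — 230 still needed.
Source X (1.6): use full 170 — 60 L to go.
Source 10 (1.7): take the remaining 60 — done.
Source S, Source 27, Source U, Source 12: unused.
Cost = 200×1.0 + 170×1.6 + 60×1.7 = 574.

574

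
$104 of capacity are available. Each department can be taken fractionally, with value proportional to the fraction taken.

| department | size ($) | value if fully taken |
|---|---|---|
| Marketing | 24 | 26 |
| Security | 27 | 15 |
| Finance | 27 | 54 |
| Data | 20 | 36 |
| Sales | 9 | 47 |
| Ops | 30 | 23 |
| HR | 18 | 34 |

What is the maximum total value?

Best value per unit of size first: Sales 47/9≈5.22, Finance 54/27≈2, HR 34/18≈1.89, Data 36/20≈1.8, Marketing 26/24≈1.08, Ops 23/30≈0.767, Security 15/27≈0.556.
All 9 $ of Sales fit (value 47) ; 95 remain.
Take all of Finance (27 $, value 54) ; 68 $ left.
All 18 $ of HR fit (value 34) ; 50 remain.
Take all of Data (20 $, value 36) ; 30 $ left.
Take all of Marketing (24 $, value 26) ; 6 $ left.
6 $ left: a 6/30 share of Ops gives 23×6/30 = 4.6.
Total value = 201.6.

201.6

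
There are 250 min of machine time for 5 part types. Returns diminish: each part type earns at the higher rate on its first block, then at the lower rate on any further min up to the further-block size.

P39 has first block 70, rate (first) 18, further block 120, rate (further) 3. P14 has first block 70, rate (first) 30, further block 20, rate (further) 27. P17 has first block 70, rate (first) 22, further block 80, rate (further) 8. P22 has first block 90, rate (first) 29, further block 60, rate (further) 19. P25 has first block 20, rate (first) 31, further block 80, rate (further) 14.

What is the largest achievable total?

6970

Rank every tier by rate: P25/first 31 > P14/first 30 > P22/first 29 > P14/second 27 > P17/first 22 > P22/second 19 > P39/first 18 > P25/second 14 > P17/second 8 > P39/second 3.
Fill P25 first block (20 at 31) → 230 left.
P14 first at 30: fill all 70 → 160 left.
P22/first (29): +90 → 70 left.
P14/second (27): +20 → 50 left.
P17/first: +50 of 70 at 22; pool empty.
Total = 31×20 + 30×70 + 29×90 + 27×20 + 22×50 = 6970.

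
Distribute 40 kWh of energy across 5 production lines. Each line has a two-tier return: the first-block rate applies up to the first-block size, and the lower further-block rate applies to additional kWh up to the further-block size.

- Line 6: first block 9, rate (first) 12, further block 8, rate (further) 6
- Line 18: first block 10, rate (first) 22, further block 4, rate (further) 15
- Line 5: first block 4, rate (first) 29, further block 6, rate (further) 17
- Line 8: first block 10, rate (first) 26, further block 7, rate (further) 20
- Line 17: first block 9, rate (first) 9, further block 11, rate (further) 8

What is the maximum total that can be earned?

Rank every tier by rate: Line 5/T1 29 > Line 8/T1 26 > Line 18/T1 22 > Line 8/T2 20 > Line 5/T2 17 > Line 18/T2 15 > Line 6/T1 12 > Line 17/T1 9 > Line 17/T2 8 > Line 6/T2 6.
Line 5/T1 (29): +4 ; 36 left.
Line 8/T1 (26): +10 ; 26 left.
Fill Line 18 T1 block (10 at 22) ; 16 left.
Line 8 T2 at 20: fill all 7 ; 9 left.
Fill Line 5 T2 block (6 at 17) ; 3 left.
Line 18/T2: +3 of 4 at 15; pool empty.
Total = 29×4 + 26×10 + 22×10 + 20×7 + 17×6 + 15×3 = 883.

883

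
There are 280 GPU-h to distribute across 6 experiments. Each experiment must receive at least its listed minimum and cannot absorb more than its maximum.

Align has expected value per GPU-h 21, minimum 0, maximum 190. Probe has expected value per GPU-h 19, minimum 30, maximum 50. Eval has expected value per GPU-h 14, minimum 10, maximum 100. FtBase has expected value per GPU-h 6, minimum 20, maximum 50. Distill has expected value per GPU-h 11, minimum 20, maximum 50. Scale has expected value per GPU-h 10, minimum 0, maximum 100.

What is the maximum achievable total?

5230

Meeting every minimum uses 0+30+10+20+20+0 = 80 GPU-h, leaving 200.
Rank by expected value per GPU-h: Align 21 > Probe 19 > Eval 14 > Distill 11 > Scale 10 > FtBase 6.
Give Align 190 more to hit its cap of 190 — 10 left.
Probe: +10 (room for 20) → 40. Pool exhausted.
Total = 21×190 + 19×40 + 14×10 + 6×20 + 11×20 = 5230.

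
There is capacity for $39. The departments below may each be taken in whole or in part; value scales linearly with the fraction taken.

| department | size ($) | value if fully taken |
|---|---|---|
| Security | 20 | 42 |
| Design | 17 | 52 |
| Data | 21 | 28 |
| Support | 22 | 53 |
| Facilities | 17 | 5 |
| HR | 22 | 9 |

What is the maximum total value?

105

Best value per unit of size first: Design 52/17≈3.06, Support 53/22≈2.41, Security 42/20≈2.1, Data 28/21≈1.33, HR 9/22≈0.409, Facilities 5/17≈0.294.
Design: take in full, 17 $ for value 52 — 22 left.
Take all of Support (22 $, value 53) — 0 $ left.
Total value = 105.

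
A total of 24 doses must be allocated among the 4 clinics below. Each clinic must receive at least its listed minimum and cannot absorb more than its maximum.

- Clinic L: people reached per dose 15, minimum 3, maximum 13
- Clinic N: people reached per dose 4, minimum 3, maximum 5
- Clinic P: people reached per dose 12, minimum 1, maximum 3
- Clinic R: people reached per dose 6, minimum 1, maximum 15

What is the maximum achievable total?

Meeting every minimum uses 3+3+1+1 = 8 doses, leaving 16.
Highest people reached per dose first: Clinic L 15 > Clinic P 12 > Clinic R 6 > Clinic N 4.
Give Clinic L 10 more to hit its cap of 13 → 6 left.
Clinic P: +2 to 3 (cap) → 4 left.
Clinic R: +4 (room for 14) → 5. Pool exhausted.
Total = 15×13 + 4×3 + 12×3 + 6×5 = 273.

273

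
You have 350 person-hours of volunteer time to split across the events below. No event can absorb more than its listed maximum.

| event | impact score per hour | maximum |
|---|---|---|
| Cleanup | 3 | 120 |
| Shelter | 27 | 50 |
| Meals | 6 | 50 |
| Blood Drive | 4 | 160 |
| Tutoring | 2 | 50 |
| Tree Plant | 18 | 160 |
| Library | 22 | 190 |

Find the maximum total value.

7510

Highest impact score per hour first: Shelter 27 > Library 22 > Tree Plant 18 > Meals 6 > Blood Drive 4 > Cleanup 3 > Tutoring 2.
Shelter takes 50 to reach its cap of 50 — 300 left.
Library takes 190 to reach its cap of 190 — 110 left.
Tree Plant has room for 160 but only 110 remain, so it gets 110.
Total = 27×50 + 18×110 + 22×190 = 7510.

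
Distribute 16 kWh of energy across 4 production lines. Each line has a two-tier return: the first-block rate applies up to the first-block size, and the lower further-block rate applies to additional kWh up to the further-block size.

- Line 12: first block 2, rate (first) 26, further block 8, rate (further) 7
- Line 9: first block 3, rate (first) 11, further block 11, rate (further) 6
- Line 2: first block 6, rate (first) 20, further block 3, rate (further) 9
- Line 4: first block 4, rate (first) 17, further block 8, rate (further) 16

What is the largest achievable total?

Treat each block as its own option and order by rate: Line 12/tier1 26 > Line 2/tier1 20 > Line 4/tier1 17 > Line 4/tier2 16 > Line 9/tier1 11 > Line 2/tier2 9 > Line 12/tier2 7 > Line 9/tier2 6.
Fill Line 12 tier1 block (2 at 26) ; 14 left.
Line 2/tier1 (20): +6 ; 8 left.
Fill Line 4 tier1 block (4 at 17) ; 4 left.
Line 4 tier2 at 16: only 4 left, fill 4.
Total = 26×2 + 20×6 + 17×4 + 16×4 = 304.

304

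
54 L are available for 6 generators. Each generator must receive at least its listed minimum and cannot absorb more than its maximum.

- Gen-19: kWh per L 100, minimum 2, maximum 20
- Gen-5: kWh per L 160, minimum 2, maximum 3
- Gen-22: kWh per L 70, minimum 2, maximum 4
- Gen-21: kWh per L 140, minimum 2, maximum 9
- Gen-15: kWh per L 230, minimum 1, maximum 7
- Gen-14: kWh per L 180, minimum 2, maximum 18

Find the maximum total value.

Meeting every minimum uses 2+2+2+2+1+2 = 11 L, leaving 43.
Highest kWh per L first: Gen-15 230 > Gen-14 180 > Gen-5 160 > Gen-21 140 > Gen-19 100 > Gen-22 70.
Give Gen-15 6 more to hit its cap of 7 ; 37 left.
Gen-14: +16 to 18 (cap) ; 21 left.
Gen-5: +1 to 3 (cap) ; 20 left.
Gen-21 takes 7 more to reach its cap of 9 ; 13 left.
Only 13 left; Gen-19 takes them to reach 15.
Total = 100×15 + 160×3 + 70×2 + 140×9 + 230×7 + 180×18 = 8230.

8230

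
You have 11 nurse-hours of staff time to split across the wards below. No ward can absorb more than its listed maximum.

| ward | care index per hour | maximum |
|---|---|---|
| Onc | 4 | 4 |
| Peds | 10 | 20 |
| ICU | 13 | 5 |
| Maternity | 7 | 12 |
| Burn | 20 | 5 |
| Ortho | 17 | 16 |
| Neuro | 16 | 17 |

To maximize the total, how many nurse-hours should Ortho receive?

6

Order the wards by care index per hour: Burn 20 > Ortho 17 > Neuro 16 > ICU 13 > Peds 10 > Maternity 7 > Onc 4.
Burn takes 5 to reach its cap of 5 — 6 left.
Ortho has room for 16 but only 6 remain, so it gets 6.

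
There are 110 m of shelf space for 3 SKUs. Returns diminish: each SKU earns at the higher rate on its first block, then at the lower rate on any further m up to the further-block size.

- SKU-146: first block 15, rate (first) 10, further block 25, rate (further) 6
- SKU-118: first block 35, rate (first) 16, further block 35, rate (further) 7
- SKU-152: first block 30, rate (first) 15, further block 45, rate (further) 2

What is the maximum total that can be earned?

1370

Rank every tier by rate: SKU-118/first 16 > SKU-152/first 15 > SKU-146/first 10 > SKU-118/second 7 > SKU-146/second 6 > SKU-152/second 2.
SKU-118 first at 16: fill all 35 → 75 left.
SKU-152 first at 15: fill all 30 → 45 left.
SKU-146/first (10): +15 → 30 left.
SKU-118 second at 7: only 30 left, fill 30.
Total = 16×35 + 15×30 + 10×15 + 7×30 = 1370.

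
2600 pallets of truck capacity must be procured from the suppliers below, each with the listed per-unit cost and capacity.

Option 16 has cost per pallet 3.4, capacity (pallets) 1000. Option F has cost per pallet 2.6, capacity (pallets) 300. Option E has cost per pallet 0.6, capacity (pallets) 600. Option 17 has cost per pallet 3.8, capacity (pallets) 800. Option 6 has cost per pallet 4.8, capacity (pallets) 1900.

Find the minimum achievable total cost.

7200

Fill from the cheapest supplier first.
Option E (0.6): use full 600 ; 2000 pallets to go.
Option F at 2.6: take all 300 pallets ; 1700 still needed.
Take 1000 from Option 16 at 3.4 ; need 700 more.
Option 17 (3.8): take the remaining 700 ; done.
Option 6: unused.
Cost = 600×0.6 + 300×2.6 + 1000×3.4 + 700×3.8 = 7200.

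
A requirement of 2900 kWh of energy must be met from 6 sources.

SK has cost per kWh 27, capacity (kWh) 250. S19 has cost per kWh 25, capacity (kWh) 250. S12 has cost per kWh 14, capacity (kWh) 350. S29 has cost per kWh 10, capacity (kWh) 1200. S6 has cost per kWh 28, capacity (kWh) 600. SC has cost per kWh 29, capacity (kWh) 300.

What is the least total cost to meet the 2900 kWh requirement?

53950

Use sources in increasing cost order.
S29 (10): use full 1200 → 1700 kWh to go.
S12 (14): use full 350 → 1350 kWh to go.
S19 (25): use full 250 → 1100 kWh to go.
SK (27): use full 250 → 850 kWh to go.
S6 at 28: take all 600 kWh → 250 still needed.
SC at 29: take 250 of its 300 → requirement met.
Cost = 1200×10 + 350×14 + 250×25 + 250×27 + 600×28 + 250×29 = 53950.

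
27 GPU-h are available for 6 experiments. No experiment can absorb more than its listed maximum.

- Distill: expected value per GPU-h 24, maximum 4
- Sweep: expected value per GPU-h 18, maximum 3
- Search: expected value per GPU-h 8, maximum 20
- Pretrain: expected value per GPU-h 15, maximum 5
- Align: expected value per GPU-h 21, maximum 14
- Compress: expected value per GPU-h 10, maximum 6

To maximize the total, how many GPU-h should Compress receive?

Rank by expected value per GPU-h: Distill 24 > Align 21 > Sweep 18 > Pretrain 15 > Compress 10 > Search 8.
Distill: +4 to 4 (cap) → 23 left.
Align takes 14 to reach its cap of 14 → 9 left.
Sweep takes 3 to reach its cap of 3 → 6 left.
Pretrain takes 5 to reach its cap of 5 → 1 left.
Only 1 left; Compress takes them to reach 1.

1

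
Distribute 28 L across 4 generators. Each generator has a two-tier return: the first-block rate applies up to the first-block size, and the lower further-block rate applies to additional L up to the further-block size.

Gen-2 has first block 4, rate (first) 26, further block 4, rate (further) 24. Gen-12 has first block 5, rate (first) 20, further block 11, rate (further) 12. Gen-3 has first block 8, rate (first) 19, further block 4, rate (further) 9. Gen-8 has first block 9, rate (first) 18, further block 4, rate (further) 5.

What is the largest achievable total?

Order all 8 blocks by rate: Gen-2/first 26 > Gen-2/second 24 > Gen-12/first 20 > Gen-3/first 19 > Gen-8/first 18 > Gen-12/second 12 > Gen-3/second 9 > Gen-8/second 5.
Gen-2 first at 26: fill all 4 → 24 left.
Gen-2 second at 24: fill all 4 → 20 left.
Gen-12/first (20): +5 → 15 left.
Fill Gen-3 first block (8 at 19) → 7 left.
Gen-8/first: +7 of 9 at 18; pool empty.
Total = 26×4 + 24×4 + 20×5 + 19×8 + 18×7 = 578.

578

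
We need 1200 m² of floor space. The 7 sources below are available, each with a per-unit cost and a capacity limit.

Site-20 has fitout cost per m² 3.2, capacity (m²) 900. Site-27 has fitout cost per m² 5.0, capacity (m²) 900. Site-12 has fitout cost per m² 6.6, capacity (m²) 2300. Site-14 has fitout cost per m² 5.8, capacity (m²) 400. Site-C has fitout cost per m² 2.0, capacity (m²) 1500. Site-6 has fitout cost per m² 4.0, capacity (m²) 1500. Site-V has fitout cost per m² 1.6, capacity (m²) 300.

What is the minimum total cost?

2280

Use sources in increasing cost order.
Site-V at 1.6: take all 300 m² ; 900 still needed.
Site-C (2.0): take the remaining 900 ; done.
Site-20, Site-6, Site-27, Site-14, Site-12: unused.
Cost = 300×1.6 + 900×2.0 = 2280.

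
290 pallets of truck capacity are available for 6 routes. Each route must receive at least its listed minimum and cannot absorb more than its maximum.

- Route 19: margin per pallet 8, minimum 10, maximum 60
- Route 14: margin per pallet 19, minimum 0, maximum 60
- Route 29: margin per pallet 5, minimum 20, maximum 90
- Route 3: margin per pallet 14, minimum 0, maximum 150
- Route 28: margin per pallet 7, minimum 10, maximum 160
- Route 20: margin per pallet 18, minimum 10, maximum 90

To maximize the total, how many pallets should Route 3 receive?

Meeting every minimum uses 10+0+20+0+10+10 = 50 pallets, leaving 240.
Rank by margin per pallet: Route 14 19 > Route 20 18 > Route 3 14 > Route 19 8 > Route 28 7 > Route 29 5.
Route 14 takes 60 more to reach its cap of 60 — 180 left.
Route 20 takes 80 more to reach its cap of 90 — 100 left.
Only 100 left; Route 3 takes them to reach 100.

100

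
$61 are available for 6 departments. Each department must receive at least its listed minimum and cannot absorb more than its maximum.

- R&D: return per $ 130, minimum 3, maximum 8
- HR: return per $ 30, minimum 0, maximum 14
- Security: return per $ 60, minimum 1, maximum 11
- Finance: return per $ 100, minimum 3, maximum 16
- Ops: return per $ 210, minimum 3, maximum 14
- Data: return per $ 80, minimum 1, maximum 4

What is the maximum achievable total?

Meeting every minimum uses 3+0+1+3+3+1 = 11 $, leaving 50.
Order the departments by return per $: Ops 210 > R&D 130 > Finance 100 > Data 80 > Security 60 > HR 30.
Give Ops 11 more to hit its cap of 14 ; 39 left.
R&D takes 5 more to reach its cap of 8 ; 34 left.
Give Finance 13 more to hit its cap of 16 ; 21 left.
Give Data 3 more to hit its cap of 4 ; 18 left.
Security takes 10 more to reach its cap of 11 ; 8 left.
HR: +8 (room for 14) → 8. Pool exhausted.
Total = 130×8 + 30×8 + 60×11 + 100×16 + 210×14 + 80×4 = 6800.

6800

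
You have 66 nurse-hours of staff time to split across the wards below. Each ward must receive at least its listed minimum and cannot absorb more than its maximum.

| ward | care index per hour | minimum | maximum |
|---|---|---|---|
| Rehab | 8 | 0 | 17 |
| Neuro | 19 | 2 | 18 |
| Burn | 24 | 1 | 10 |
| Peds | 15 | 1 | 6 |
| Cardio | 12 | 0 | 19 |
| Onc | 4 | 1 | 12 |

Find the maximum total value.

Meeting every minimum uses 0+2+1+1+0+1 = 5 nurse-hours, leaving 61.
Rank by care index per hour: Burn 24 > Neuro 19 > Peds 15 > Cardio 12 > Rehab 8 > Onc 4.
Burn takes 9 more to reach its cap of 10 → 52 left.
Give Neuro 16 more to hit its cap of 18 → 36 left.
Peds takes 5 more to reach its cap of 6 → 31 left.
Cardio takes 19 more to reach its cap of 19 → 12 left.
Rehab: +12 (room for 17) → 12. Pool exhausted.
Total = 8×12 + 19×18 + 24×10 + 15×6 + 12×19 + 4×1 = 1000.

1000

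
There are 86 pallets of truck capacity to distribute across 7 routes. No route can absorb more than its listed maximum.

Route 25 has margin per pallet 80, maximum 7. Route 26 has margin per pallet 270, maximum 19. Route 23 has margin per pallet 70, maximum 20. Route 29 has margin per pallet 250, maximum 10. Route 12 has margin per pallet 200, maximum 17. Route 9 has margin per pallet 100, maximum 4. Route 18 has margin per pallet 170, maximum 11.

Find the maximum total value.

15120

Rank by margin per pallet: Route 26 270 > Route 29 250 > Route 12 200 > Route 18 170 > Route 9 100 > Route 25 80 > Route 23 70.
Route 26 takes 19 to reach its cap of 19 ; 67 left.
Give Route 29 10 to hit its cap of 10 ; 57 left.
Route 12 takes 17 to reach its cap of 17 ; 40 left.
Give Route 18 11 to hit its cap of 11 ; 29 left.
Route 9 takes 4 to reach its cap of 4 ; 25 left.
Route 25 takes 7 to reach its cap of 7 ; 18 left.
Route 23: +18 (room for 20) → 18. Pool exhausted.
Total = 80×7 + 270×19 + 70×18 + 250×10 + 200×17 + 100×4 + 170×11 = 15120.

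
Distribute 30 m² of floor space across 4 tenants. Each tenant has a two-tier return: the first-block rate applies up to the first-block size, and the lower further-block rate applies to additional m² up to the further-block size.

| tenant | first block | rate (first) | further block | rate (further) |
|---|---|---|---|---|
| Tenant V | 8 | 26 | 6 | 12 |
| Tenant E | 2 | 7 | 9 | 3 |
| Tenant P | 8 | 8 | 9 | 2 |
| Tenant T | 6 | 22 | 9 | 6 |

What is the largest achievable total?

490

Rank every tier by rate: Tenant V/first 26 > Tenant T/first 22 > Tenant V/second 12 > Tenant P/first 8 > Tenant E/first 7 > Tenant T/second 6 > Tenant E/second 3 > Tenant P/second 2.
Tenant V first at 26: fill all 8 → 22 left.
Tenant T/first (22): +6 → 16 left.
Fill Tenant V second block (6 at 12) → 10 left.
Tenant P first at 8: fill all 8 → 2 left.
Tenant E first at 7: fill all 2 → 0 left.
Total = 26×8 + 22×6 + 12×6 + 8×8 + 7×2 = 490.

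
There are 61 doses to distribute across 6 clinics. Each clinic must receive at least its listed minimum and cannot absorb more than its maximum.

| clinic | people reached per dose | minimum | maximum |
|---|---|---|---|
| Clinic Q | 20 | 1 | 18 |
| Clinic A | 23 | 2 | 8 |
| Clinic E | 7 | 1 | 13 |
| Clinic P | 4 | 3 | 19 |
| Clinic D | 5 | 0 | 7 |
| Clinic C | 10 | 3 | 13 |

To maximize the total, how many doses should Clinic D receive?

6

Meeting every minimum uses 1+2+1+3+0+3 = 10 doses, leaving 51.
Highest people reached per dose first: Clinic A 23 > Clinic Q 20 > Clinic C 10 > Clinic E 7 > Clinic D 5 > Clinic P 4.
Clinic A: +6 to 8 (cap) — 45 left.
Clinic Q takes 17 more to reach its cap of 18 — 28 left.
Clinic C takes 10 more to reach its cap of 13 — 18 left.
Clinic E takes 12 more to reach its cap of 13 — 6 left.
Only 6 left; Clinic D takes them to reach 6.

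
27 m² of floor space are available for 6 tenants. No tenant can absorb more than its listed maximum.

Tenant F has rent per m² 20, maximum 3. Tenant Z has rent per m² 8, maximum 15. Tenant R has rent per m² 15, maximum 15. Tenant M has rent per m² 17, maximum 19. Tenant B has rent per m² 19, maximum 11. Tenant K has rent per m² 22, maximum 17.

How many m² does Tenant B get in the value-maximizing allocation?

Highest rent per m² first: Tenant K 22 > Tenant F 20 > Tenant B 19 > Tenant M 17 > Tenant R 15 > Tenant Z 8.
Tenant K takes 17 to reach its cap of 17 ; 10 left.
Tenant F: +3 to 3 (cap) ; 7 left.
Tenant B: +7 (room for 11) → 7. Pool exhausted.

7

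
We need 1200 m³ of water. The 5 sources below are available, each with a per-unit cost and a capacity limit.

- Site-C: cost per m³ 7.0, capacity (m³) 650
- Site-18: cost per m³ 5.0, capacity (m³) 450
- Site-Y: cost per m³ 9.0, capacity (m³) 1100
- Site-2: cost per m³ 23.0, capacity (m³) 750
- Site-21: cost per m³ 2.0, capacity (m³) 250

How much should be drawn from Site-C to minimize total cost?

Fill from the cheapest source first.
Site-21 at 2.0: take all 250 m³ → 950 still needed.
Site-18 at 5.0: take all 450 m³ → 500 still needed.
Site-C (7.0): take the remaining 500 → done.
Site-Y, Site-2: unused.

500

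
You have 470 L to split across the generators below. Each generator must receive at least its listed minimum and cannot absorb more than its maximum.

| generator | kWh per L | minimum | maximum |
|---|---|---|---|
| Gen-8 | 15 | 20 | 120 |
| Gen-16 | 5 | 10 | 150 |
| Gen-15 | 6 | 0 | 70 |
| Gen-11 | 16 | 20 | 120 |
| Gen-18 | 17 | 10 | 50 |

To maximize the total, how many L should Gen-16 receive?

110

Meeting every minimum uses 20+10+0+20+10 = 60 L, leaving 410.
Highest kWh per L first: Gen-18 17 > Gen-11 16 > Gen-8 15 > Gen-15 6 > Gen-16 5.
Gen-18 takes 40 more to reach its cap of 50 → 370 left.
Gen-11: +100 to 120 (cap) → 270 left.
Gen-8: +100 to 120 (cap) → 170 left.
Gen-15 takes 70 more to reach its cap of 70 → 100 left.
Gen-16 has room for 140 more but only 100 remain, so it gets 110.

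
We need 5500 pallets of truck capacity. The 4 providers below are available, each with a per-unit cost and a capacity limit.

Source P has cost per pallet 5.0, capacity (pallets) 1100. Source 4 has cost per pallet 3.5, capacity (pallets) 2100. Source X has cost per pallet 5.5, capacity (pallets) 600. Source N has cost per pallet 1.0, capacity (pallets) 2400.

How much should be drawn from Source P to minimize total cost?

Fill from the cheapest provider first.
Source N at 1.0: take all 2400 pallets → 3100 still needed.
Source 4 (3.5): use full 2100 → 1000 pallets to go.
Source P (5.0): take the remaining 1000 → done.
Source X: unused.

1000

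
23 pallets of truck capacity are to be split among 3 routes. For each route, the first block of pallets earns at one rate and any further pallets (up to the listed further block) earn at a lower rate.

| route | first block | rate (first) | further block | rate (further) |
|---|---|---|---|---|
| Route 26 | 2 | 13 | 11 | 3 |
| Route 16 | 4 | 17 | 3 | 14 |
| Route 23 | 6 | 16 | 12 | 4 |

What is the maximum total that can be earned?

264

Rank every tier by rate: Route 16/first 17 > Route 23/first 16 > Route 16/second 14 > Route 26/first 13 > Route 23/second 4 > Route 26/second 3.
Route 16 first at 17: fill all 4 — 19 left.
Fill Route 23 first block (6 at 16) — 13 left.
Route 16 second at 14: fill all 3 — 10 left.
Route 26 first at 13: fill all 2 — 8 left.
Route 23/second: +8 of 12 at 4; pool empty.
Total = 17×4 + 16×6 + 14×3 + 13×2 + 4×8 = 264.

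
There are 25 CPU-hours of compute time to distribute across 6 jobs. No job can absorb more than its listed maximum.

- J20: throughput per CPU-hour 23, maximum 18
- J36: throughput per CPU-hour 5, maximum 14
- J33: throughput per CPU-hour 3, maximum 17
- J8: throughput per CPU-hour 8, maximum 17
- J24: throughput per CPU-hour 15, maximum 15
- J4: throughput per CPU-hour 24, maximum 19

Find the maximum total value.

594

Order the jobs by throughput per CPU-hour: J4 24 > J20 23 > J24 15 > J8 8 > J36 5 > J33 3.
J4: +19 to 19 (cap) — 6 left.
Only 6 left; J20 takes them to reach 6.
Total = 23×6 + 24×19 = 594.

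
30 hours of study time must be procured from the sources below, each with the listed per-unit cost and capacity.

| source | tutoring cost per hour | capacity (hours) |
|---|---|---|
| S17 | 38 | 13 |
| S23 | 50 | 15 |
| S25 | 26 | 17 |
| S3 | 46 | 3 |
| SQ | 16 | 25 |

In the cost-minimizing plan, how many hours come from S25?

Use sources in increasing cost order.
SQ at 16: take all 25 hours ; 5 still needed.
Take 5 from S25 at 26 to finish.
S17, S3, S23: unused.

5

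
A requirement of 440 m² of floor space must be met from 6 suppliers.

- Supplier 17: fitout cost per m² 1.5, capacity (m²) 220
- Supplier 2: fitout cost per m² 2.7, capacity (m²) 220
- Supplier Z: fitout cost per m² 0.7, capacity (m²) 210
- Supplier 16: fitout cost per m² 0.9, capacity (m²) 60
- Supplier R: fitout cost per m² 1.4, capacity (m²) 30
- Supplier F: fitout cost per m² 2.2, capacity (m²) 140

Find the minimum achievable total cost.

453

Fill from the cheapest supplier first.
Supplier Z at 0.7: take all 210 m² ; 230 still needed.
Take 60 from Supplier 16 at 0.9 ; need 170 more.
Supplier R at 1.4: take all 30 m² ; 140 still needed.
Take 140 from Supplier 17 at 1.5 to finish.
Supplier F, Supplier 2: unused.
Cost = 210×0.7 + 60×0.9 + 30×1.4 + 140×1.5 = 453.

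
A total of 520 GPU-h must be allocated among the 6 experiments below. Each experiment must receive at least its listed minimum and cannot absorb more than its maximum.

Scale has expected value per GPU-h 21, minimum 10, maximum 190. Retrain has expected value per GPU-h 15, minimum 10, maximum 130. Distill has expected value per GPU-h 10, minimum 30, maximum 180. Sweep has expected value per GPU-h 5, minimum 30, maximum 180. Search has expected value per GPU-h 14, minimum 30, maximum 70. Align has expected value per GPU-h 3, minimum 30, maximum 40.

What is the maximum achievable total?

7860

Meeting every minimum uses 10+10+30+30+30+30 = 140 GPU-h, leaving 380.
Highest expected value per GPU-h first: Scale 21 > Retrain 15 > Search 14 > Distill 10 > Sweep 5 > Align 3.
Scale takes 180 more to reach its cap of 190 — 200 left.
Retrain: +120 to 130 (cap) — 80 left.
Give Search 40 more to hit its cap of 70 — 40 left.
Distill: +40 (room for 150) → 70. Pool exhausted.
Total = 21×190 + 15×130 + 10×70 + 5×30 + 14×70 + 3×30 = 7860.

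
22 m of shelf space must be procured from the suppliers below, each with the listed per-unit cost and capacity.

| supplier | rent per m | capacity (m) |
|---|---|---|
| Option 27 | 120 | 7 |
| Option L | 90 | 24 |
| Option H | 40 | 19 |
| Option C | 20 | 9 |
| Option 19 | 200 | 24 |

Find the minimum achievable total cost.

Use suppliers in increasing cost order.
Take 9 from Option C at 20 → need 13 more.
Option H at 40: take 13 of its 19 → requirement met.
Option L, Option 27, Option 19: unused.
Cost = 9×20 + 13×40 = 700.

700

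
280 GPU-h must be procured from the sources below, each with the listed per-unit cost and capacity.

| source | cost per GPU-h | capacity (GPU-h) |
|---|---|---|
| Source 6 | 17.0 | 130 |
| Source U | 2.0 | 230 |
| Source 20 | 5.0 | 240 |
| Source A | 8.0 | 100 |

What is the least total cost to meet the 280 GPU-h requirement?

710

Use sources in increasing cost order.
Source U (2.0): use full 230 — 50 GPU-h to go.
Take 50 from Source 20 at 5.0 to finish.
Source A, Source 6: unused.
Cost = 230×2.0 + 50×5.0 = 710.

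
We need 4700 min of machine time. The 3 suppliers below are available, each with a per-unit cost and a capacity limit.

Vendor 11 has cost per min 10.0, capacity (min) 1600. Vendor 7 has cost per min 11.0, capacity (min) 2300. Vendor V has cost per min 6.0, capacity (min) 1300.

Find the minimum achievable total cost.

Fill from the cheapest supplier first.
Vendor V (6.0): use full 1300 ; 3400 min to go.
Take 1600 from Vendor 11 at 10.0 ; need 1800 more.
Vendor 7 (11.0): take the remaining 1800 ; done.
Cost = 1300×6.0 + 1600×10.0 + 1800×11.0 = 43600.

43600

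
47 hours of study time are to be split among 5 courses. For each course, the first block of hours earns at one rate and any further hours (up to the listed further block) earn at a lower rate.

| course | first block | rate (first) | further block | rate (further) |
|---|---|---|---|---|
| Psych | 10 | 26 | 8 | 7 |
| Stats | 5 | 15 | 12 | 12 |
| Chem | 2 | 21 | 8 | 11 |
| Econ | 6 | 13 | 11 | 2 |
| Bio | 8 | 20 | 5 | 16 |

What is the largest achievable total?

827

Order all 10 blocks by rate: Psych/first 26 > Chem/first 21 > Bio/first 20 > Bio/second 16 > Stats/first 15 > Econ/first 13 > Stats/second 12 > Chem/second 11 > Psych/second 7 > Econ/second 2.
Psych/first (26): +10 ; 37 left.
Fill Chem first block (2 at 21) ; 35 left.
Bio/first (20): +8 ; 27 left.
Fill Bio second block (5 at 16) ; 22 left.
Stats first at 15: fill all 5 ; 17 left.
Econ/first (13): +6 ; 11 left.
11 remain; put them into Stats second at 12.
Total = 26×10 + 21×2 + 20×8 + 16×5 + 15×5 + 13×6 + 12×11 = 827.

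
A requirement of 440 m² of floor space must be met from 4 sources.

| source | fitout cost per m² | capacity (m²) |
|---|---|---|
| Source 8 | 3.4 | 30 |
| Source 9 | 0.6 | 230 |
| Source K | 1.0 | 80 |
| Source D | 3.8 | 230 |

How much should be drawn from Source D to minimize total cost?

Use sources in increasing cost order.
Source 9 at 0.6: take all 230 m² — 210 still needed.
Source K at 1.0: take all 80 m² — 130 still needed.
Source 8 (3.4): use full 30 — 100 m² to go.
Source D (3.8): take the remaining 100 — done.

100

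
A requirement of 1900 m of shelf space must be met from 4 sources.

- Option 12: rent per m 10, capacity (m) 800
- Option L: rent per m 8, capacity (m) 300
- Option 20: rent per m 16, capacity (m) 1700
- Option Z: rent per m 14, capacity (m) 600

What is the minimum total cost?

Fill from the cheapest source first.
Option L (8): use full 300 → 1600 m to go.
Take 800 from Option 12 at 10 → need 800 more.
Option Z at 14: take all 600 m → 200 still needed.
Option 20 at 16: take 200 of its 1700 → requirement met.
Cost = 300×8 + 800×10 + 600×14 + 200×16 = 22000.

22000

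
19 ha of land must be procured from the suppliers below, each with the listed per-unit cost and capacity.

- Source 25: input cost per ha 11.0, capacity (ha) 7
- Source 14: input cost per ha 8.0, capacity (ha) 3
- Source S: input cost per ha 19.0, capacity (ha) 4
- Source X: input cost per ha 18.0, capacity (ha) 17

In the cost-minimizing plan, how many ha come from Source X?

9

Fill from the cheapest supplier first.
Source 14 at 8.0: take all 3 ha → 16 still needed.
Source 25 (11.0): use full 7 → 9 ha to go.
Source X (18.0): take the remaining 9 → done.
Source S: unused.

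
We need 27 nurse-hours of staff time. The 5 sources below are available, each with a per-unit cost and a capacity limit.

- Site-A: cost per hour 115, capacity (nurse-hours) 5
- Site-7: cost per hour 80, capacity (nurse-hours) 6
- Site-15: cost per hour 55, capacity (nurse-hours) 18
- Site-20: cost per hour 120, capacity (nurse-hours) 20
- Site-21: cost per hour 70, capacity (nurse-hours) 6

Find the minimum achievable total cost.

Use sources in increasing cost order.
Site-15 at 55: take all 18 nurse-hours — 9 still needed.
Site-21 at 70: take all 6 nurse-hours — 3 still needed.
Take 3 from Site-7 at 80 to finish.
Site-A, Site-20: unused.
Cost = 18×55 + 6×70 + 3×80 = 1650.

1650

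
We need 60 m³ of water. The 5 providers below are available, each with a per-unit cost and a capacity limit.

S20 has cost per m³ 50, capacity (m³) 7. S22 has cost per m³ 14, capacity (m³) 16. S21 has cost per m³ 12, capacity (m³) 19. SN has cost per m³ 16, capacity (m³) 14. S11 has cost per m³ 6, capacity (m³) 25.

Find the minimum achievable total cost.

602

Use providers in increasing cost order.
Take 25 from S11 at 6 → need 35 more.
S21 at 12: take all 19 m³ → 16 still needed.
S22 (14): use full 16 → 0 m³ to go.
SN, S20: unused.
Cost = 25×6 + 19×12 + 16×14 = 602.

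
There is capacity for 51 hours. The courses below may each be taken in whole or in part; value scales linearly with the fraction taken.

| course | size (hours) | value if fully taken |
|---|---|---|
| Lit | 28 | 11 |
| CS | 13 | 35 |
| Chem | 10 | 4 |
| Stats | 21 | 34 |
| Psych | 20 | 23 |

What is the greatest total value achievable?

Best value per unit of size first: CS 35/13≈2.69, Stats 34/21≈1.62, Psych 23/20≈1.15, Chem 4/10≈0.4, Lit 11/28≈0.393.
CS: take in full, 13 hours for value 35 ; 38 left.
All 21 hours of Stats fit (value 34) ; 17 remain.
Fill the last 17 hours with part of Psych: 17/20 of it earns 19.55.
Total value = 88.55.

88.55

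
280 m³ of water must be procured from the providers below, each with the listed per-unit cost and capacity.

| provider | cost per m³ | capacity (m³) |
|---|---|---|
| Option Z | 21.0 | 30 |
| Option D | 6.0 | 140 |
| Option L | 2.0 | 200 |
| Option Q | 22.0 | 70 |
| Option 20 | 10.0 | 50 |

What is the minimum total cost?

Use providers in increasing cost order.
Take 200 from Option L at 2.0 — need 80 more.
Take 80 from Option D at 6.0 to finish.
Option 20, Option Z, Option Q: unused.
Cost = 200×2.0 + 80×6.0 = 880.

880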